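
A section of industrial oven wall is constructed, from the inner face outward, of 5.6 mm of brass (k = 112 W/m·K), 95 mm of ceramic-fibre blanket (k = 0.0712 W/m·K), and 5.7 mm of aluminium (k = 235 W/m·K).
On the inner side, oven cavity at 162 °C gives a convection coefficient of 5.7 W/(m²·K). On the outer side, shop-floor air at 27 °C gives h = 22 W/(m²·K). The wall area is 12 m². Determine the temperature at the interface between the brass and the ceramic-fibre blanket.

Model the wall as resistances in series:
R_inner film = 1/(h_i·A) = 1/(5.7×12) = 0.01462 K/W
R_brass = L/(kA) = 0.0056/(112×12) = 4.167×10^-6 K/W
R_ceramic-fibre blanket = L/(kA) = 0.095/(0.0712×12) = 0.1112 K/W
R_aluminium = L/(kA) = 0.0057/(235×12) = 2.021×10^-6 K/W
R_outer film = 1/(h_o·A) = 1/(22×12) = 0.003788 K/W
R_total = 0.1296 K/W;  Q = ΔT/R_total = 135/0.1296 = 1042 W
T_interface = T_inner − Q·ΣR(inner→interface) = 162 − 1040×0.01462

T ≈ 147 °C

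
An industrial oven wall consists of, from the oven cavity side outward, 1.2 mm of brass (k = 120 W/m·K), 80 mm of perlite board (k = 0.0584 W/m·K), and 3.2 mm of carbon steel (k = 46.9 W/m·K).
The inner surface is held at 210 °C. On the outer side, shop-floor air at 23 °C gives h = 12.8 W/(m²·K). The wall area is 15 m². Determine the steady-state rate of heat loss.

Using the resistance-network approach (series):
R_brass = L/(kA) = 0.0012/(120×15) = 6.667×10^-7 K/W
R_perlite board = L/(kA) = 0.08/(0.0584×15) = 0.09132 K/W
R_carbon steel = L/(kA) = 0.0032/(46.9×15) = 4.549×10^-6 K/W
R_outer film = 1/(h_o·A) = 1/(12.8×15) = 0.005208 K/W
R_total = 0.09654 K/W
Q = ΔT / R_total = 187 / 0.09654

Q ≈ 1940 W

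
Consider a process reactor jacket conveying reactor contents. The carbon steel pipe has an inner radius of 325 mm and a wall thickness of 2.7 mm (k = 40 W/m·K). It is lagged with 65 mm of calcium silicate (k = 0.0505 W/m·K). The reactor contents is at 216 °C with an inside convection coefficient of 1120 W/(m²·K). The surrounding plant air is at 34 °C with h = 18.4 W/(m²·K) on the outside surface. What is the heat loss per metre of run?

Radial resistances (cylindrical: R_cond = ln(r_o/r_i)/(2πkL), R_conv = 1/(h·2πrL)):
R_inner film = 1/(h_i·2πr₁L) = 1/(1120×2π×0.325×1) = 4.372×10^-4 K/W
R_carbon steel pipe wall = ln(327.7/325)/(2π×40×1) = 3.292×10^-5 K/W
R_calcium silicate = ln(392.7/327.7)/(2π×0.0505×1) = 0.5703 K/W
R_outer film = 1/(h_o·2πr_oL) = 1/(18.4×2π×0.3927×1) = 0.02203 K/W
R_total = 0.5928 K/W
Q = ΔT/R_total = 182/0.5928

q′ ≈ 307 W/m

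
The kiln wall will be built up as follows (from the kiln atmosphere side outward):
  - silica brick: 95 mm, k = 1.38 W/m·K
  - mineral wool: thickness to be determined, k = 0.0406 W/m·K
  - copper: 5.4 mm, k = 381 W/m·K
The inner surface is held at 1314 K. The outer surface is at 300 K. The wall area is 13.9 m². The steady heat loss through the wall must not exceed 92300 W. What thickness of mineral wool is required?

Treating each layer as a thermal resistance in series:
R_silica brick = L/(kA) = 0.095/(1.38×13.9) = 0.004953 K/W
R_copper = L/(kA) = 0.0054/(381×13.9) = 1.02×10^-6 K/W
Sum of the known resistances R_other = 0.004954 K/W
Required total resistance R_tot = ΔT/Q_allow = 1014/92300 = 0.01099 K/W
R_mineral wool = R_tot − R_other = 0.006032 K/W
L = R·k·A = 0.006032×0.0406×13.9

L ≈ 3.4 mm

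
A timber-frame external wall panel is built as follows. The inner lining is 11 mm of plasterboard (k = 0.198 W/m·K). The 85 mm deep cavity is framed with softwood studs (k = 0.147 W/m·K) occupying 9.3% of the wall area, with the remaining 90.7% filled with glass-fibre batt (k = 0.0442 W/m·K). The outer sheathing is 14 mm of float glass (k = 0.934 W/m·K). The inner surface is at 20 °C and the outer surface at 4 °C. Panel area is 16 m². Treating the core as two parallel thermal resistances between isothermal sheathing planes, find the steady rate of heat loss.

Sheathing layers in series; stud and cavity paths in parallel between them.
R_inner = 0.011/(0.198×16) = 0.003472 K/W
R_stud  = 0.085/(0.147×0.093×16) = 0.3886 K/W
R_cav   = 0.085/(0.0442×0.907×16) = 0.1325 K/W
1/R_core = 1/R_stud + 1/R_cav → R_core = 0.09882 K/W
R_outer = 0.014/(0.934×16) = 9.368×10^-4 K/W
R_total = 0.1032 K/W
Q = ΔT/R_total = 16/0.1032

Q ≈ 155 W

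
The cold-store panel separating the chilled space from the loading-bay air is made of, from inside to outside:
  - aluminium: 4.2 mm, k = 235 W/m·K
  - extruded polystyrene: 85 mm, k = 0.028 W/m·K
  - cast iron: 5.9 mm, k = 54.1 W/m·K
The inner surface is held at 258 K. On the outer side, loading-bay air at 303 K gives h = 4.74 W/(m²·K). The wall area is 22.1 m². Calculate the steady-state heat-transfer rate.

Q ≈ 306 W

Treating each layer as a thermal resistance in series:
R_aluminium = L/(kA) = 0.0042/(235×22.1) = 8.087×10^-7 K/W
R_extruded polystyrene = L/(kA) = 0.085/(0.028×22.1) = 0.1374 K/W
R_cast iron = L/(kA) = 0.0059/(54.1×22.1) = 4.935×10^-6 K/W
R_outer film = 1/(h_o·A) = 1/(4.74×22.1) = 0.009546 K/W
R_total = 0.1469 K/W
Q = ΔT / R_total = 45 / 0.1469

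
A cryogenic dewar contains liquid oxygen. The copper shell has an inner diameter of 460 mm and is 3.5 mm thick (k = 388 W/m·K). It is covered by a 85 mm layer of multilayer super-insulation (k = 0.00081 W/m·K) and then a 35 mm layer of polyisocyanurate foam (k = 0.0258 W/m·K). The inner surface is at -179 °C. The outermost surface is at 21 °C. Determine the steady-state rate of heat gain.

Radial (spherical) resistances in series:
R_copper shell = (1/0.23 − 1/0.2335)/(4π×388) = 1.337×10^-5 K/W
R_multilayer super-insulation = (1/0.2335 − 1/0.3185)/(4π×0.00081) = 112.3 K/W
R_polyisocyanurate foam = (1/0.3185 − 1/0.3535)/(4π×0.0258) = 0.9588 K/W
R_total = 113.2 K/W
Q = ΔT/R_total = 200/113.2

Q ≈ 1.77 W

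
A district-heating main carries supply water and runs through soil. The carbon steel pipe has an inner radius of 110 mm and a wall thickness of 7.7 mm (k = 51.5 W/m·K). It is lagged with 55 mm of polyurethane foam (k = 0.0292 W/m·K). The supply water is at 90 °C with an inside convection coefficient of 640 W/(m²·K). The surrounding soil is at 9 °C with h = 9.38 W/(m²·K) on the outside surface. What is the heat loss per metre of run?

q′ ≈ 37 W/m

For a radial system each layer contributes R = ln(r_out/r_in)/(2πkL); films add R = 1/(hA).
R_inner film = 1/(h_i·2πr₁L) = 1/(640×2π×0.11×1) = 0.002261 K/W
R_carbon steel pipe wall = ln(117.7/110)/(2π×51.5×1) = 2.091×10^-4 K/W
R_polyurethane foam = ln(172.7/117.7)/(2π×0.0292×1) = 2.09 K/W
R_outer film = 1/(h_o·2πr_oL) = 1/(9.38×2π×0.1727×1) = 0.09825 K/W
R_total = 2.191 K/W
Q = ΔT/R_total = 81/2.191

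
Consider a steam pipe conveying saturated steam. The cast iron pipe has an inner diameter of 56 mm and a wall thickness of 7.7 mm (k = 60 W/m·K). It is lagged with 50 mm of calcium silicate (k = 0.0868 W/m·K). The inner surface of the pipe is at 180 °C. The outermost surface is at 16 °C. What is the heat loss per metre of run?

q′ ≈ 102 W/m

Cylindrical conduction, so R = ln(r₂/r₁)/(2πkL) per layer, in series:
R_cast iron pipe wall = ln(35.7/28)/(2π×60×1) = 6.444×10^-4 K/W
R_calcium silicate = ln(85.7/35.7)/(2π×0.0868×1) = 1.606 K/W
R_total = 1.606 K/W
Q = ΔT/R_total = 164/1.606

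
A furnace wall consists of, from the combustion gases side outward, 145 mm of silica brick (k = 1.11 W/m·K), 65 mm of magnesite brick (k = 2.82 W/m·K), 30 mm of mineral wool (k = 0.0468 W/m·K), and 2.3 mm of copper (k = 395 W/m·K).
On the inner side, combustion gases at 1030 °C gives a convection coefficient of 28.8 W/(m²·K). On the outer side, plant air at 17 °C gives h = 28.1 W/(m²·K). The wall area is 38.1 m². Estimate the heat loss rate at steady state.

Q ≈ 44600 W

Model the wall as resistances in series:
R_inner film = 1/(h_i·A) = 1/(28.8×38.1) = 9.113×10^-4 K/W
R_silica brick = L/(kA) = 0.145/(1.11×38.1) = 0.003429 K/W
R_magnesite brick = L/(kA) = 0.065/(2.82×38.1) = 6.05×10^-4 K/W
R_mineral wool = L/(kA) = 0.03/(0.0468×38.1) = 0.01682 K/W
R_copper = L/(kA) = 0.0023/(395×38.1) = 1.528×10^-7 K/W
R_outer film = 1/(h_o·A) = 1/(28.1×38.1) = 9.34×10^-4 K/W
R_total = 0.0227 K/W
Q = ΔT / R_total = 1013 / 0.0227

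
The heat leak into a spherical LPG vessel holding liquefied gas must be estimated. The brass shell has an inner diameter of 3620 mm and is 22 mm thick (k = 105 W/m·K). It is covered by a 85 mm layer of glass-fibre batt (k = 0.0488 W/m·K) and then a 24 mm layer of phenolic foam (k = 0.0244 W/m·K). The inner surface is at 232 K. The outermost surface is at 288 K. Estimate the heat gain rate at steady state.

Q ≈ 925 W

Each spherical layer contributes R = (1/r_i − 1/r_o)/(4πk):
R_brass shell = (1/1.81 − 1/1.832)/(4π×105) = 5.028×10^-6 K/W
R_glass-fibre batt = (1/1.832 − 1/1.917)/(4π×0.0488) = 0.03947 K/W
R_phenolic foam = (1/1.917 − 1/1.941)/(4π×0.0244) = 0.02104 K/W
R_total = 0.06051 K/W
Q = ΔT/R_total = 56/0.06051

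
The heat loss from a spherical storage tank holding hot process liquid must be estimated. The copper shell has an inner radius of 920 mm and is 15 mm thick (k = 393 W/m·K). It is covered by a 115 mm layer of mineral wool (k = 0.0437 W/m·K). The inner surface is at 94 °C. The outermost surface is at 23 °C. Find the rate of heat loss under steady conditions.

Q ≈ 333 W

Spherical conduction: R = (1/r_in − 1/r_out)/(4πk) per layer; series-sum.
R_copper shell = (1/0.92 − 1/0.935)/(4π×393) = 3.531×10^-6 K/W
R_mineral wool = (1/0.935 − 1/1.05)/(4π×0.0437) = 0.2133 K/W
R_total = 0.2133 K/W
Q = ΔT/R_total = 71/0.2133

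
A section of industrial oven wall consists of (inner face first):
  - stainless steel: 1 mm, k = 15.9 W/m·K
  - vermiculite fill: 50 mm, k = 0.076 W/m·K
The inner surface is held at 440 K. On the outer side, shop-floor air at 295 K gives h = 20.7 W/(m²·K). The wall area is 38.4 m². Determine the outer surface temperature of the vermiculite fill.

T ≈ 305 K

Treating each layer as a thermal resistance in series:
R_stainless steel = L/(kA) = 0.001/(15.9×38.4) = 1.638×10^-6 K/W
R_vermiculite fill = L/(kA) = 0.05/(0.076×38.4) = 0.01713 K/W
R_outer film = 1/(h_o·A) = 1/(20.7×38.4) = 0.001258 K/W
R_total = 0.01839 K/W;  Q = ΔT/R_total = 145/0.01839 = 7884 W
T_interface = T_inner − Q·ΣR(inner→interface) = 440 − 7880×0.01713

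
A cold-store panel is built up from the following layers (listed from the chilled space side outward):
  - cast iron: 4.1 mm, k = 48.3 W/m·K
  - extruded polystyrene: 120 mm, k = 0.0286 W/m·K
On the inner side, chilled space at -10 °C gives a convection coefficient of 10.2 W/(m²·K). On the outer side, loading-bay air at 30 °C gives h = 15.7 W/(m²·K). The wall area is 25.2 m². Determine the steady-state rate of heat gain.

Treating each layer as a thermal resistance in series:
R_inner film = 1/(h_i·A) = 1/(10.2×25.2) = 0.00389 K/W
R_cast iron = L/(kA) = 0.0041/(48.3×25.2) = 3.368×10^-6 K/W
R_extruded polystyrene = L/(kA) = 0.12/(0.0286×25.2) = 0.1665 K/W
R_outer film = 1/(h_o·A) = 1/(15.7×25.2) = 0.002528 K/W
R_total = 0.1729 K/W
Q = ΔT / R_total = 40 / 0.1729

Q ≈ 231 W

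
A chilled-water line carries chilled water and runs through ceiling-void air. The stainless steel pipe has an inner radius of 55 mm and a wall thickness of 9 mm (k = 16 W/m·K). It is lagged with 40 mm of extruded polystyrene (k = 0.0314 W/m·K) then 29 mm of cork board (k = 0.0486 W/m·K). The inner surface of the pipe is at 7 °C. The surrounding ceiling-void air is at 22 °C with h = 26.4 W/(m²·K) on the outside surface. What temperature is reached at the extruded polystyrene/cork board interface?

T ≈ 18.1 °C

Cylindrical conduction, so R = ln(r₂/r₁)/(2πkL) per layer, in series:
R_stainless steel pipe wall = ln(64/55)/(2π×16×1) = 0.001507 K/W
R_extruded polystyrene = ln(104/64)/(2π×0.0314×1) = 2.461 K/W
R_cork board = ln(133/104)/(2π×0.0486×1) = 0.8055 K/W
R_outer film = 1/(h_o·2πr_oL) = 1/(26.4×2π×0.133×1) = 0.04533 K/W
R_total = 3.313 K/W
Q = ΔT/R_total = 15/3.313
Q = 4.53 W/m
T_interface = T_inner + Q·ΣR(inner→interface) = 7 + 4.53×2.462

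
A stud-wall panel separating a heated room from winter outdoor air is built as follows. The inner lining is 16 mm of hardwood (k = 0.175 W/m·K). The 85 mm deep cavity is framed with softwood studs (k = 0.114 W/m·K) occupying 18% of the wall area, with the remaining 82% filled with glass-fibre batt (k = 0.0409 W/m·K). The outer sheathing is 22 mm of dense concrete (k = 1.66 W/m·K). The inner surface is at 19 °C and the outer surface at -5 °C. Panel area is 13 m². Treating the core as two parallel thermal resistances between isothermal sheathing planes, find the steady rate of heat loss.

Sheathing layers in series; stud and cavity paths in parallel between them.
R_inner = 0.016/(0.175×13) = 0.007033 K/W
R_stud  = 0.085/(0.114×0.18×13) = 0.3186 K/W
R_cav   = 0.085/(0.0409×0.82×13) = 0.195 K/W
1/R_core = 1/R_stud + 1/R_cav → R_core = 0.121 K/W
R_outer = 0.022/(1.66×13) = 0.001019 K/W
R_total = 0.129 K/W
Q = ΔT/R_total = 24/0.129

Q ≈ 186 W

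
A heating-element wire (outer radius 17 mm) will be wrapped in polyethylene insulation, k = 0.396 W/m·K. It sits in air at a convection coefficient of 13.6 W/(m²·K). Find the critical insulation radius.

For a cylinder r_cr = k/h = 0.396/13.6
r_cr = 29.1 mm; since the bare radius (17 mm) is below r_cr, adding a thin layer of insulation will *increase* heat loss.

r_cr ≈ 29.1 mm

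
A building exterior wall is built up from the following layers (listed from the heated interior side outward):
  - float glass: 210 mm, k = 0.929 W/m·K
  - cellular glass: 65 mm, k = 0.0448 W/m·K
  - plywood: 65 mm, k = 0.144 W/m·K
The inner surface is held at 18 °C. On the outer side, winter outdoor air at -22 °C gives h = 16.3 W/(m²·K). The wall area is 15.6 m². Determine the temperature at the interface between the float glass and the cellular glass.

Treating each layer as a thermal resistance in series:
R_float glass = L/(kA) = 0.21/(0.929×15.6) = 0.01449 K/W
R_cellular glass = L/(kA) = 0.065/(0.0448×15.6) = 0.09301 K/W
R_plywood = L/(kA) = 0.065/(0.144×15.6) = 0.02894 K/W
R_outer film = 1/(h_o·A) = 1/(16.3×15.6) = 0.003933 K/W
R_total = 0.1404 K/W;  Q = ΔT/R_total = 40/0.1404 = 285 W
T_interface = T_inner − Q·ΣR(inner→interface) = 18 − 285×0.01449

T ≈ 13.9 °C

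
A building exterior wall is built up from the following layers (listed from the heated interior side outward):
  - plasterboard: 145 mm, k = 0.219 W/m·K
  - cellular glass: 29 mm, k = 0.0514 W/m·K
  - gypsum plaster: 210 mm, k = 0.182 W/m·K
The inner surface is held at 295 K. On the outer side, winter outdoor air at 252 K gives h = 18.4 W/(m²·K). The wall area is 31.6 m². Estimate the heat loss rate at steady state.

Q ≈ 558 W

Series thermal resistances:
R_plasterboard = L/(kA) = 0.145/(0.219×31.6) = 0.02095 K/W
R_cellular glass = L/(kA) = 0.029/(0.0514×31.6) = 0.01785 K/W
R_gypsum plaster = L/(kA) = 0.21/(0.182×31.6) = 0.03651 K/W
R_outer film = 1/(h_o·A) = 1/(18.4×31.6) = 0.00172 K/W
R_total = 0.07704 K/W
Q = ΔT / R_total = 43 / 0.07704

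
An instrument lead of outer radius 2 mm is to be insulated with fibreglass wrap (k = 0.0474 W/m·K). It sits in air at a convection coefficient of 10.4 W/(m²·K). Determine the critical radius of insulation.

For a cylinder r_cr = k/h = 0.0474/10.4
r_cr = 4.56 mm; since the bare radius (2 mm) is below r_cr, adding a thin layer of insulation will *increase* heat loss.

r_cr ≈ 4.56 mm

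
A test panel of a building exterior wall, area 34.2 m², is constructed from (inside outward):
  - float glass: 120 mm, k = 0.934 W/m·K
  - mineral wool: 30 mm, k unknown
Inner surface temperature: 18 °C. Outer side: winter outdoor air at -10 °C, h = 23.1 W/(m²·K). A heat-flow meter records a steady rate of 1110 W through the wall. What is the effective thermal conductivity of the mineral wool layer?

k ≈ 0.0434 W/(m·K)

Using the resistance-network approach (series):
R_float glass = L/(kA) = 0.12/(0.934×34.2) = 0.003757 K/W
R_outer film = 1/(h_o·A) = 1/(23.1×34.2) = 0.001266 K/W
Sum of known resistances R_other = 0.005023 K/W
Total R = ΔT/Q = 28/1110 = 0.02523 K/W
R_mineral wool = R_total − R_other = 0.0202 K/W
k = L/(R·A) = 0.03/(0.0202×34.2)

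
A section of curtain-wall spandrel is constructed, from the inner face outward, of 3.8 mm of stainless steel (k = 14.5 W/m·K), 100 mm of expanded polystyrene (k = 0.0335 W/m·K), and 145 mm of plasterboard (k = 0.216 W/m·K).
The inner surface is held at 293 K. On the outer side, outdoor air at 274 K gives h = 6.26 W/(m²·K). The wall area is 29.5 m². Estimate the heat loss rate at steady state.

Q ≈ 147 W

Series thermal resistances:
R_stainless steel = L/(kA) = 0.0038/(14.5×29.5) = 8.884×10^-6 K/W
R_expanded polystyrene = L/(kA) = 0.1/(0.0335×29.5) = 0.1012 K/W
R_plasterboard = L/(kA) = 0.145/(0.216×29.5) = 0.02276 K/W
R_outer film = 1/(h_o·A) = 1/(6.26×29.5) = 0.005415 K/W
R_total = 0.1294 K/W
Q = ΔT / R_total = 19 / 0.1294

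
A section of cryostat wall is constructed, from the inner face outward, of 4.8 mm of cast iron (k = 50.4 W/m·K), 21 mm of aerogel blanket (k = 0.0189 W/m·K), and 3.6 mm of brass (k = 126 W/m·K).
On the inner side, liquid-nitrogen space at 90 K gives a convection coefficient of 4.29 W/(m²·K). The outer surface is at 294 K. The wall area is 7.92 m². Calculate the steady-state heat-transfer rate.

Series thermal resistances:
R_inner film = 1/(h_i·A) = 1/(4.29×7.92) = 0.02943 K/W
R_cast iron = L/(kA) = 0.0048/(50.4×7.92) = 1.203×10^-5 K/W
R_aerogel blanket = L/(kA) = 0.021/(0.0189×7.92) = 0.1403 K/W
R_brass = L/(kA) = 0.0036/(126×7.92) = 3.608×10^-6 K/W
R_total = 0.1697 K/W
Q = ΔT / R_total = 204 / 0.1697

Q ≈ 1200 W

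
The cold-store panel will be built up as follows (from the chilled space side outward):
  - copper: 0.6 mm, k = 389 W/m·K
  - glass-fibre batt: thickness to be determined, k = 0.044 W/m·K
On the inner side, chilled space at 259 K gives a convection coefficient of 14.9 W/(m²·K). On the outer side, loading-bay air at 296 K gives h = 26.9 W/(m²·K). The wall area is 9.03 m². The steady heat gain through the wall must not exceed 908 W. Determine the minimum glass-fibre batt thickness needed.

Thermal resistances in series:
R_inner film = 1/(h_i·A) = 1/(14.9×9.03) = 0.007432 K/W
R_copper = L/(kA) = 0.0006/(389×9.03) = 1.708×10^-7 K/W
R_outer film = 1/(h_o·A) = 1/(26.9×9.03) = 0.004117 K/W
Sum of the known resistances R_other = 0.01155 K/W
Required total resistance R_tot = ΔT/Q_allow = 37/908 = 0.04075 K/W
R_glass-fibre batt = R_tot − R_other = 0.0292 K/W
L = R·k·A = 0.0292×0.044×9.03

L ≈ 11.6 mm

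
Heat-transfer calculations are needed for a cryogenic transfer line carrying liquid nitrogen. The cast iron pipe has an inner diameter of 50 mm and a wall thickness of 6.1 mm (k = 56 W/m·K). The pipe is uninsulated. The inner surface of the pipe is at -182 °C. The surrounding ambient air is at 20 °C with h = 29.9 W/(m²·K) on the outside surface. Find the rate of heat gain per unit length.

Treating each annulus and film as a series resistance:
R_cast iron pipe wall = ln(31.1/25)/(2π×56×1) = 6.205×10^-4 K/W
R_outer film = 1/(h_o·2πr_oL) = 1/(29.9×2π×0.0311×1) = 0.1712 K/W
R_total = 0.1718 K/W
Q = ΔT/R_total = 202/0.1718

q′ ≈ 1180 W/m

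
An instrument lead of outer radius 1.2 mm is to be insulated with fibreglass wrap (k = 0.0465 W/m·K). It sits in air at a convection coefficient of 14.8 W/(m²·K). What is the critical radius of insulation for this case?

For a cylinder r_cr = k/h = 0.0465/14.8
r_cr = 3.14 mm; since the bare radius (1.2 mm) is below r_cr, adding a thin layer of insulation will *increase* heat loss.

r_cr ≈ 3.14 mm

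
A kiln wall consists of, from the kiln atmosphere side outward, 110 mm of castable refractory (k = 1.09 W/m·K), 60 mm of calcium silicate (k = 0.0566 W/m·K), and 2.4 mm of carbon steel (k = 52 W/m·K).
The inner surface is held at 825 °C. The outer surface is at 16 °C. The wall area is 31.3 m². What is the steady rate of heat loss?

Q ≈ 21800 W

Model the wall as resistances in series:
R_castable refractory = L/(kA) = 0.11/(1.09×31.3) = 0.003224 K/W
R_calcium silicate = L/(kA) = 0.06/(0.0566×31.3) = 0.03387 K/W
R_carbon steel = L/(kA) = 0.0024/(52×31.3) = 1.475×10^-6 K/W
R_total = 0.03709 K/W
Q = ΔT / R_total = 809 / 0.03709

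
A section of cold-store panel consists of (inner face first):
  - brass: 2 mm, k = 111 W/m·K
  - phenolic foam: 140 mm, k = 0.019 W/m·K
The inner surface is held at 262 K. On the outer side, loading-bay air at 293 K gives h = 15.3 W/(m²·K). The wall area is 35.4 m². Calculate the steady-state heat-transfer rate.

Q ≈ 148 W

Model the wall as resistances in series:
R_brass = L/(kA) = 0.002/(111×35.4) = 5.09×10^-7 K/W
R_phenolic foam = L/(kA) = 0.14/(0.019×35.4) = 0.2081 K/W
R_outer film = 1/(h_o·A) = 1/(15.3×35.4) = 0.001846 K/W
R_total = 0.21 K/W
Q = ΔT / R_total = 31 / 0.21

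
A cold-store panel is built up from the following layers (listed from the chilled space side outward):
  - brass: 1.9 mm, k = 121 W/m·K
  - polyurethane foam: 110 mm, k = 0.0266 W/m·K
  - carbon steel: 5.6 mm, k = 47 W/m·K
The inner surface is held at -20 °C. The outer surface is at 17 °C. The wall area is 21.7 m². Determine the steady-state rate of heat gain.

Q ≈ 194 W

Thermal resistances in series:
R_brass = L/(kA) = 0.0019/(121×21.7) = 7.236×10^-7 K/W
R_polyurethane foam = L/(kA) = 0.11/(0.0266×21.7) = 0.1906 K/W
R_carbon steel = L/(kA) = 0.0056/(47×21.7) = 5.491×10^-6 K/W
R_total = 0.1906 K/W
Q = ΔT / R_total = 37 / 0.1906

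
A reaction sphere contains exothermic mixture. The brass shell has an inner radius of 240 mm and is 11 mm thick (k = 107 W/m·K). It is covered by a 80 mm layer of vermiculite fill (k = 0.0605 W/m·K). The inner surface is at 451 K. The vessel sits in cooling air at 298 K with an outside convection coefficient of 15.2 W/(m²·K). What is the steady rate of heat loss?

Q ≈ 116 W

For a spherical shell R = (1/r₁ − 1/r₂)/(4πk); film R = 1/(h·4πr²). In series:
R_brass shell = (1/0.24 − 1/0.251)/(4π×107) = 1.358×10^-4 K/W
R_vermiculite fill = (1/0.251 − 1/0.331)/(4π×0.0605) = 1.267 K/W
R_outer film = 1/(h·4πr_o²) = 1/(15.2×4π×0.331²) = 0.04778 K/W
R_total = 1.314 K/W
Q = ΔT/R_total = 153/1.314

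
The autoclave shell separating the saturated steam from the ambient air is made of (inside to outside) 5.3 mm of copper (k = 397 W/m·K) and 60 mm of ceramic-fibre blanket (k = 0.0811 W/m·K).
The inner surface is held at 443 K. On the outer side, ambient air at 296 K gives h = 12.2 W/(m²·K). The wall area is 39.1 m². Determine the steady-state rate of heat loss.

Q ≈ 6990 W

Model the wall as resistances in series:
R_copper = L/(kA) = 0.0053/(397×39.1) = 3.414×10^-7 K/W
R_ceramic-fibre blanket = L/(kA) = 0.06/(0.0811×39.1) = 0.01892 K/W
R_outer film = 1/(h_o·A) = 1/(12.2×39.1) = 0.002096 K/W
R_total = 0.02102 K/W
Q = ΔT / R_total = 147 / 0.02102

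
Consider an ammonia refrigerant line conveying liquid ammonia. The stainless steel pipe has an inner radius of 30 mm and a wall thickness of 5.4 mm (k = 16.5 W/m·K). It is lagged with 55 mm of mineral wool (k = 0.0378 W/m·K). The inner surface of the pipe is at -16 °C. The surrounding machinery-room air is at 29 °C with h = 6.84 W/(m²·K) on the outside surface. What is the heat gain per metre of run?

Cylindrical conduction, so R = ln(r₂/r₁)/(2πkL) per layer, in series:
R_stainless steel pipe wall = ln(35.4/30)/(2π×16.5×1) = 0.001597 K/W
R_mineral wool = ln(90.4/35.4)/(2π×0.0378×1) = 3.947 K/W
R_outer film = 1/(h_o·2πr_oL) = 1/(6.84×2π×0.0904×1) = 0.2574 K/W
R_total = 4.206 K/W
Q = ΔT/R_total = 45/4.206

q′ ≈ 10.7 W/m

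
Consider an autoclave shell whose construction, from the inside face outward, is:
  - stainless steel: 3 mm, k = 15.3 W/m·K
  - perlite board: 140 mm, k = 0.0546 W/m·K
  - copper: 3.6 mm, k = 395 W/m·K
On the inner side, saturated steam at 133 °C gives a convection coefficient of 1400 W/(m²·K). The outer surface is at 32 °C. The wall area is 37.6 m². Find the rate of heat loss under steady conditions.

Series thermal resistances:
R_inner film = 1/(h_i·A) = 1/(1400×37.6) = 1.9×10^-5 K/W
R_stainless steel = L/(kA) = 0.003/(15.3×37.6) = 5.215×10^-6 K/W
R_perlite board = L/(kA) = 0.14/(0.0546×37.6) = 0.06819 K/W
R_copper = L/(kA) = 0.0036/(395×37.6) = 2.424×10^-7 K/W
R_total = 0.06822 K/W
Q = ΔT / R_total = 101 / 0.06822

Q ≈ 1480 W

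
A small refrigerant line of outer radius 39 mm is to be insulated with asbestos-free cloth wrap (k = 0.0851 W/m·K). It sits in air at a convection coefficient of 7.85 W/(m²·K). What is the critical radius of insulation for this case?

For a cylinder r_cr = k/h = 0.0851/7.85
r_cr = 10.8 mm; since the bare radius (39 mm) is above r_cr, any added insulation will reduce heat loss.

r_cr ≈ 10.8 mm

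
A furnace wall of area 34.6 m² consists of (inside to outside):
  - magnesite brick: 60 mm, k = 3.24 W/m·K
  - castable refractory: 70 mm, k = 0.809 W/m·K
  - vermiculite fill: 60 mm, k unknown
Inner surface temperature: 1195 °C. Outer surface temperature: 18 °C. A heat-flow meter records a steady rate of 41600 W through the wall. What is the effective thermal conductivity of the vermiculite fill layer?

k ≈ 0.0687 W/(m·K)

Model the wall as resistances in series:
R_magnesite brick = L/(kA) = 0.06/(3.24×34.6) = 5.352×10^-4 K/W
R_castable refractory = L/(kA) = 0.07/(0.809×34.6) = 0.002501 K/W
Sum of known resistances R_other = 0.003036 K/W
Total R = ΔT/Q = 1177/41600 = 0.02829 K/W
R_vermiculite fill = R_total − R_other = 0.02526 K/W
k = L/(R·A) = 0.06/(0.02526×34.6)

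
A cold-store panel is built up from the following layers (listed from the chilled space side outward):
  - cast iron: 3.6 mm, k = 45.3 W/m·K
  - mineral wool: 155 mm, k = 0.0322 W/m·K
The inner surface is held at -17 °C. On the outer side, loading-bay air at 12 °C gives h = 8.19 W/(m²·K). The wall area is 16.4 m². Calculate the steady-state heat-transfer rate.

Treating each layer as a thermal resistance in series:
R_cast iron = L/(kA) = 0.0036/(45.3×16.4) = 4.846×10^-6 K/W
R_mineral wool = L/(kA) = 0.155/(0.0322×16.4) = 0.2935 K/W
R_outer film = 1/(h_o·A) = 1/(8.19×16.4) = 0.007445 K/W
R_total = 0.301 K/W
Q = ΔT / R_total = 29 / 0.301

Q ≈ 96.4 W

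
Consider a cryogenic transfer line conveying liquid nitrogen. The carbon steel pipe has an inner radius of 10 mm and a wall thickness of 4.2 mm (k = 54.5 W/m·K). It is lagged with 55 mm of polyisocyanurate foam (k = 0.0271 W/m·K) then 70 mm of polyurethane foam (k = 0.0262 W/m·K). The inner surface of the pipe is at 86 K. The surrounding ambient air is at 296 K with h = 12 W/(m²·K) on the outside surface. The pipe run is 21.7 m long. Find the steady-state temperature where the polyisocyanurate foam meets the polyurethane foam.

Cylindrical conduction, so R = ln(r₂/r₁)/(2πkL) per layer, in series:
R_carbon steel pipe wall = ln(14.2/10)/(2π×54.5×21.7) = 4.719×10^-5 K/W
R_polyisocyanurate foam = ln(69.2/14.2)/(2π×0.0271×21.7) = 0.4286 K/W
R_polyurethane foam = ln(139.2/69.2)/(2π×0.0262×21.7) = 0.1957 K/W
R_outer film = 1/(h_o·2πr_oL) = 1/(12×2π×0.1392×21.7) = 0.004391 K/W
R_total = 0.6287 K/W
Q = ΔT/R_total = 210/0.6287
Q = 334 W
T_interface = T_inner + Q·ΣR(inner→interface) = 86 + 334×0.4287

T ≈ 229 K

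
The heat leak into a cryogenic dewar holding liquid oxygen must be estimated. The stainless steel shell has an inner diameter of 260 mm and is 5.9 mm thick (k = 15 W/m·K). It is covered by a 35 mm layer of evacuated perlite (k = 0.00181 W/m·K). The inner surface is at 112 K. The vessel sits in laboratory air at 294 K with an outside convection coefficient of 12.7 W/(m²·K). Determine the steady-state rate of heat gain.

Q ≈ 2.74 W

For a spherical shell R = (1/r₁ − 1/r₂)/(4πk); film R = 1/(h·4πr²). In series:
R_stainless steel shell = (1/0.13 − 1/0.1359)/(4π×15) = 0.001772 K/W
R_evacuated perlite = (1/0.1359 − 1/0.1709)/(4π×0.00181) = 66.25 K/W
R_outer film = 1/(h·4πr_o²) = 1/(12.7×4π×0.1709²) = 0.2145 K/W
R_total = 66.47 K/W
Q = ΔT/R_total = 182/66.47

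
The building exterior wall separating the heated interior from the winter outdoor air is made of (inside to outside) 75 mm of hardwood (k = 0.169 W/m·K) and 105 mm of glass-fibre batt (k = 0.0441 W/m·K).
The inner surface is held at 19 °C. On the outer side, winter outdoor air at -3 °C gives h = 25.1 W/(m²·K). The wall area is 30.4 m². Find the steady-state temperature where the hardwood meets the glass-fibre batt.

T ≈ 15.6 °C

Model the wall as resistances in series:
R_hardwood = L/(kA) = 0.075/(0.169×30.4) = 0.0146 K/W
R_glass-fibre batt = L/(kA) = 0.105/(0.0441×30.4) = 0.07832 K/W
R_outer film = 1/(h_o·A) = 1/(25.1×30.4) = 0.001311 K/W
R_total = 0.09423 K/W;  Q = ΔT/R_total = 22/0.09423 = 233.5 W
T_interface = T_inner − Q·ΣR(inner→interface) = 19 − 233×0.0146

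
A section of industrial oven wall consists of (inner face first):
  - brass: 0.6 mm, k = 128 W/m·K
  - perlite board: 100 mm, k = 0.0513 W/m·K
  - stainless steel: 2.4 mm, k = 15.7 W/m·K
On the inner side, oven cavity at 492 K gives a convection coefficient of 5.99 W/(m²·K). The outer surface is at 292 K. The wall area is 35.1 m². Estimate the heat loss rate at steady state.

Treating each layer as a thermal resistance in series:
R_inner film = 1/(h_i·A) = 1/(5.99×35.1) = 0.004756 K/W
R_brass = L/(kA) = 0.0006/(128×35.1) = 1.335×10^-7 K/W
R_perlite board = L/(kA) = 0.1/(0.0513×35.1) = 0.05554 K/W
R_stainless steel = L/(kA) = 0.0024/(15.7×35.1) = 4.355×10^-6 K/W
R_total = 0.0603 K/W
Q = ΔT / R_total = 200 / 0.0603

Q ≈ 3320 W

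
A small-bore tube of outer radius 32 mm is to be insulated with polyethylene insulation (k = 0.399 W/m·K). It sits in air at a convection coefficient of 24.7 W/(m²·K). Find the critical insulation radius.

r_cr ≈ 16.2 mm

For a cylinder r_cr = k/h = 0.399/24.7
r_cr = 16.2 mm; since the bare radius (32 mm) is above r_cr, any added insulation will reduce heat loss.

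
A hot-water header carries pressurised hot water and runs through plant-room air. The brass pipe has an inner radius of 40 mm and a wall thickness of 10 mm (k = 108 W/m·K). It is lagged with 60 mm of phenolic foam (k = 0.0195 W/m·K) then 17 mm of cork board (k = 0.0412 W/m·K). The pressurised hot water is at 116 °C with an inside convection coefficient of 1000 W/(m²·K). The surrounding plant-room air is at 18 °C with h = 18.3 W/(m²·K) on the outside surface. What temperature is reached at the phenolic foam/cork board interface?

T ≈ 26.7 °C

Radial resistances (cylindrical: R_cond = ln(r_o/r_i)/(2πkL), R_conv = 1/(h·2πrL)):
R_inner film = 1/(h_i·2πr₁L) = 1/(1000×2π×0.04×1) = 0.003979 K/W
R_brass pipe wall = ln(50/40)/(2π×108×1) = 3.288×10^-4 K/W
R_phenolic foam = ln(110/50)/(2π×0.0195×1) = 6.435 K/W
R_cork board = ln(127/110)/(2π×0.0412×1) = 0.5551 K/W
R_outer film = 1/(h_o·2πr_oL) = 1/(18.3×2π×0.127×1) = 0.06848 K/W
R_total = 7.063 K/W
Q = ΔT/R_total = 98/7.063
Q = 13.9 W/m
T_interface = T_inner − Q·ΣR(inner→interface) = 116 − 13.9×6.44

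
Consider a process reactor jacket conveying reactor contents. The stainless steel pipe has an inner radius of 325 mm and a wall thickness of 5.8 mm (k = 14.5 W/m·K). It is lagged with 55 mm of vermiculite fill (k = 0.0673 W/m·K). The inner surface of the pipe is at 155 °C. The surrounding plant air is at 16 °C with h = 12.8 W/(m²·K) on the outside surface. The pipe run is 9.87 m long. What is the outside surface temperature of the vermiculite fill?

Radial resistances (cylindrical: R_cond = ln(r_o/r_i)/(2πkL), R_conv = 1/(h·2πrL)):
R_stainless steel pipe wall = ln(330.8/325)/(2π×14.5×9.87) = 1.967×10^-5 K/W
R_vermiculite fill = ln(385.8/330.8)/(2π×0.0673×9.87) = 0.03685 K/W
R_outer film = 1/(h_o·2πr_oL) = 1/(12.8×2π×0.3858×9.87) = 0.003265 K/W
R_total = 0.04014 K/W
Q = ΔT/R_total = 139/0.04014
Q = 3460 W
T_interface = T_inner − Q·ΣR(inner→interface) = 155 − 3460×0.03687

T ≈ 27.3 °C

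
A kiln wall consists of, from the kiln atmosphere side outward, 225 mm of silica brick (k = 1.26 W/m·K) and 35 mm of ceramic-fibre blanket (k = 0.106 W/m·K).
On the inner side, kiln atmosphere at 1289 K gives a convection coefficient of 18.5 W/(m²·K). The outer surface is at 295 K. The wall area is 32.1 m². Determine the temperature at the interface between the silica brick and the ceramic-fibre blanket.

Treating each layer as a thermal resistance in series:
R_inner film = 1/(h_i·A) = 1/(18.5×32.1) = 0.001684 K/W
R_silica brick = L/(kA) = 0.225/(1.26×32.1) = 0.005563 K/W
R_ceramic-fibre blanket = L/(kA) = 0.035/(0.106×32.1) = 0.01029 K/W
R_total = 0.01753 K/W;  Q = ΔT/R_total = 994/0.01753 = 56690 W
T_interface = T_inner − Q·ΣR(inner→interface) = 1289 − 56700×0.007247

T ≈ 878 K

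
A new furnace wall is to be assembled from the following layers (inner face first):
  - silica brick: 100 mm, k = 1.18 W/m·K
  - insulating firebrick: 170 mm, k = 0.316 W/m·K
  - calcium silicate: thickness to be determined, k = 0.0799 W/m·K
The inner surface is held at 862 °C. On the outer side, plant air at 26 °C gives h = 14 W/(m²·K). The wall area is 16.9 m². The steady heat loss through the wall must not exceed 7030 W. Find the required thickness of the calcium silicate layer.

Using the resistance-network approach (series):
R_silica brick = L/(kA) = 0.1/(1.18×16.9) = 0.005015 K/W
R_insulating firebrick = L/(kA) = 0.17/(0.316×16.9) = 0.03183 K/W
R_outer film = 1/(h_o·A) = 1/(14×16.9) = 0.004227 K/W
Sum of the known resistances R_other = 0.04107 K/W
Required total resistance R_tot = ΔT/Q_allow = 836/7030 = 0.1189 K/W
R_calcium silicate = R_tot − R_other = 0.07785 K/W
L = R·k·A = 0.07785×0.0799×16.9

L ≈ 105 mm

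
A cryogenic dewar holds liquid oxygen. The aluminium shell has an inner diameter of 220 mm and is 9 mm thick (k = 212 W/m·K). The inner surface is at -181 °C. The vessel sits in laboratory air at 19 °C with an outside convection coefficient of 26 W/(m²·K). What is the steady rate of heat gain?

Q ≈ 924 W

For a spherical shell R = (1/r₁ − 1/r₂)/(4πk); film R = 1/(h·4πr²). In series:
R_aluminium shell = (1/0.11 − 1/0.119)/(4π×212) = 2.581×10^-4 K/W
R_outer film = 1/(h·4πr_o²) = 1/(26×4π×0.119²) = 0.2161 K/W
R_total = 0.2164 K/W
Q = ΔT/R_total = 200/0.2164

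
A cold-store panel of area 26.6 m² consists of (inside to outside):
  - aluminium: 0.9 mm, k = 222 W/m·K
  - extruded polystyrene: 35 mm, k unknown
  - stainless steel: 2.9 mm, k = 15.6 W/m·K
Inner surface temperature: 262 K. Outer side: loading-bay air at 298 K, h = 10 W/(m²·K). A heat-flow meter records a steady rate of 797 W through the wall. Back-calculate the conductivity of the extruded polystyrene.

Treating each layer as a thermal resistance in series:
R_aluminium = L/(kA) = 0.0009/(222×26.6) = 1.524×10^-7 K/W
R_stainless steel = L/(kA) = 0.0029/(15.6×26.6) = 6.989×10^-6 K/W
R_outer film = 1/(h_o·A) = 1/(10×26.6) = 0.003759 K/W
Sum of known resistances R_other = 0.003767 K/W
Total R = ΔT/Q = 36/797 = 0.04517 K/W
R_extruded polystyrene = R_total − R_other = 0.0414 K/W
k = L/(R·A) = 0.035/(0.0414×26.6)

k ≈ 0.0318 W/(m·K)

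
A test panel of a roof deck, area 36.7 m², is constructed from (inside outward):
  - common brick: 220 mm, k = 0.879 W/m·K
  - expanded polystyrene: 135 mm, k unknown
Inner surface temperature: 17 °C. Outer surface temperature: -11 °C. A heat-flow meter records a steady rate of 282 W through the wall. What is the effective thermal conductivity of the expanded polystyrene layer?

k ≈ 0.0398 W/(m·K)

Thermal resistances in series:
R_common brick = L/(kA) = 0.22/(0.879×36.7) = 0.00682 K/W
Sum of known resistances R_other = 0.00682 K/W
Total R = ΔT/Q = 28/282 = 0.09929 K/W
R_expanded polystyrene = R_total − R_other = 0.09247 K/W
k = L/(R·A) = 0.135/(0.09247×36.7)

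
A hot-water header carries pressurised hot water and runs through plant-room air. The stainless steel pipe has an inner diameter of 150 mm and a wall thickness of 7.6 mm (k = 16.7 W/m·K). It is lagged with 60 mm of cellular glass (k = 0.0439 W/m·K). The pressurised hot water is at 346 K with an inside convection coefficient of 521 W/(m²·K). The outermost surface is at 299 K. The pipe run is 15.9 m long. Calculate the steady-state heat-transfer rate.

Per-layer cylindrical resistances, series-summed:
R_inner film = 1/(h_i·2πr₁L) = 1/(521×2π×0.075×15.9) = 2.562×10^-4 K/W
R_stainless steel pipe wall = ln(82.6/75)/(2π×16.7×15.9) = 5.785×10^-5 K/W
R_cellular glass = ln(142.6/82.6)/(2π×0.0439×15.9) = 0.1245 K/W
R_total = 0.1248 K/W
Q = ΔT/R_total = 47/0.1248

Q ≈ 377 W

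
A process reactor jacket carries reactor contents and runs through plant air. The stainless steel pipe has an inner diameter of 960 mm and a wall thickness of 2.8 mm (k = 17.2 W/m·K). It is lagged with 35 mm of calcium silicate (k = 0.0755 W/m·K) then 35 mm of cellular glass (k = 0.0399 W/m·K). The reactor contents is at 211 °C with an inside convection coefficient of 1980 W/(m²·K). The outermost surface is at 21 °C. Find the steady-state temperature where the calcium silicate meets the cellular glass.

T ≈ 142 °C

Cylindrical conduction, so R = ln(r₂/r₁)/(2πkL) per layer, in series:
R_inner film = 1/(h_i·2πr₁L) = 1/(1980×2π×0.48×1) = 1.675×10^-4 K/W
R_stainless steel pipe wall = ln(482.8/480)/(2π×17.2×1) = 5.382×10^-5 K/W
R_calcium silicate = ln(517.8/482.8)/(2π×0.0755×1) = 0.1475 K/W
R_cellular glass = ln(552.8/517.8)/(2π×0.0399×1) = 0.2609 K/W
R_total = 0.4087 K/W
Q = ΔT/R_total = 190/0.4087
Q = 465 W/m
T_interface = T_inner − Q·ΣR(inner→interface) = 211 − 465×0.1478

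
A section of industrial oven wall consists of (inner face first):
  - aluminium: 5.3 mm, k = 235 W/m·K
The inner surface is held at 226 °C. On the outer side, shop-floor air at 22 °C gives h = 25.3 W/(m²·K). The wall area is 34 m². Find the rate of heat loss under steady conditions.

Q ≈ 175000 W

Model the wall as resistances in series:
R_aluminium = L/(kA) = 0.0053/(235×34) = 6.633×10^-7 K/W
R_outer film = 1/(h_o·A) = 1/(25.3×34) = 0.001163 K/W
R_total = 0.001163 K/W
Q = ΔT / R_total = 204 / 0.001163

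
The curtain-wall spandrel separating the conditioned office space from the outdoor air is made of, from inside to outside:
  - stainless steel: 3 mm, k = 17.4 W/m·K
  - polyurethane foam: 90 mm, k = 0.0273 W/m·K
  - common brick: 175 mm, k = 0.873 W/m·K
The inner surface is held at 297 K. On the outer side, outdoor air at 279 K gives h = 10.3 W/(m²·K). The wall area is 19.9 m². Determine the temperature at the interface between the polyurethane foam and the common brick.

Treating each layer as a thermal resistance in series:
R_stainless steel = L/(kA) = 0.003/(17.4×19.9) = 8.664×10^-6 K/W
R_polyurethane foam = L/(kA) = 0.09/(0.0273×19.9) = 0.1657 K/W
R_common brick = L/(kA) = 0.175/(0.873×19.9) = 0.01007 K/W
R_outer film = 1/(h_o·A) = 1/(10.3×19.9) = 0.004879 K/W
R_total = 0.1806 K/W;  Q = ΔT/R_total = 18/0.1806 = 99.65 W
T_interface = T_inner − Q·ΣR(inner→interface) = 297 − 99.7×0.1657

T ≈ 280 K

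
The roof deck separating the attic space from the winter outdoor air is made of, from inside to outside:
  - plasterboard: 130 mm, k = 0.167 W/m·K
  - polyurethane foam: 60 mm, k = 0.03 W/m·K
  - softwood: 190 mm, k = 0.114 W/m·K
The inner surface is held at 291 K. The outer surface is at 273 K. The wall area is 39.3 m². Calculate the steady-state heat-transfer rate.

Series thermal resistances:
R_plasterboard = L/(kA) = 0.13/(0.167×39.3) = 0.01981 K/W
R_polyurethane foam = L/(kA) = 0.06/(0.03×39.3) = 0.05089 K/W
R_softwood = L/(kA) = 0.19/(0.114×39.3) = 0.04241 K/W
R_total = 0.1131 K/W
Q = ΔT / R_total = 18 / 0.1131

Q ≈ 159 W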